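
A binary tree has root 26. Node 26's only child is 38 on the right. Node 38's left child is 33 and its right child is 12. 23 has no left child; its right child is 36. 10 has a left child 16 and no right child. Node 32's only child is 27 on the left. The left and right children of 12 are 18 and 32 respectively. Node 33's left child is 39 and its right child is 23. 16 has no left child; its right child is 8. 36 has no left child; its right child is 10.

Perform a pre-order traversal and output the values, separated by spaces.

Pre-order visits the node, then its left subtree, then its right subtree.
Visit 26.
At 26: no left child.
At 26: go right to 38.
  Visit 38.
  At 38: go left to 33.
    Visit 33.
    At 33: go left to 39.
      39 is a leaf — visit 39.
    At 33: go right to 23.
      Visit 23.
      At 23: no left child.
      At 23: go right to 36.
        Visit 36.
        At 36: no left child.
        At 36: go right to 10.
          Visit 10.
          At 10: go left to 16.
            Visit 16.
            At 16: no left child.
            At 16: go right to 8.
              8 is a leaf — visit 8.
          At 10: no right child.
  At 38: go right to 12.
    Visit 12.
    At 12: go left to 18.
      18 is a leaf — visit 18.
    At 12: go right to 32.
      Visit 32.
      At 32: go left to 27.
        27 is a leaf — visit 27.
      At 32: no right child.

26 38 33 39 23 36 10 16 8 12 18 32 27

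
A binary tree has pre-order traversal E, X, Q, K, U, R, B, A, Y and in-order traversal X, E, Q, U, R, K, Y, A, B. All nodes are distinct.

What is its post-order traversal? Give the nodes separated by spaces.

The first element of pre-order is the root; it splits in-order into left and right subtrees.
Root E: left subtree has 1 node {X}, right has 7 {Q, U, R, K, Y, A, B}.
  Root Q: left subtree has 0 nodes { }, right has 6 {U, R, K, Y, A, B}.
    Root K: left subtree has 2 nodes {U, R}, right has 3 {Y, A, B}.
      Root U: left subtree has 0 nodes { }, right has 1 {R}.
      Root B: left subtree has 2 nodes {Y, A}, right has 0 { }.
        Root A: left subtree has 1 node {Y}, right has 0 { }.

X R U Y A B K Q E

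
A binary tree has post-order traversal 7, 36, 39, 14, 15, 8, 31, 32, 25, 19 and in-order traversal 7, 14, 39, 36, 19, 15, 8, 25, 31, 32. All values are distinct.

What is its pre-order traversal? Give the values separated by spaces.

19 14 7 39 36 25 8 15 32 31

The last element of post-order is the root; it splits in-order into left and right subtrees.
Root 19: left subtree has 4 nodes {7, 14, 39, 36}, right has 5 {15, 8, 25, 31, 32}.
  Root 14: left subtree has 1 node {7}, right has 2 {39, 36}.
    Root 39: left subtree has 0 nodes { }, right has 1 {36}.
  Root 25: left subtree has 2 nodes {15, 8}, right has 2 {31, 32}.
    Root 8: left subtree has 1 node {15}, right has 0 { }.
    Root 32: left subtree has 1 node {31}, right has 0 { }.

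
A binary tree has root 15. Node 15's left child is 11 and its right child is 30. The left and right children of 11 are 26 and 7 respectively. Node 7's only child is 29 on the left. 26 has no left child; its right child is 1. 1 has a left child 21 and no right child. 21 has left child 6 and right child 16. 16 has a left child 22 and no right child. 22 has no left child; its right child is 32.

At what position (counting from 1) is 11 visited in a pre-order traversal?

Pre-order visits the node, then its left subtree, then its right subtree.
Visit 15.
At 15: go left to 11.
  Visit 11.
  At 11: go left to 26.
    Visit 26.
    At 26: no left child.
    At 26: go right to 1.
      Visit 1.
      At 1: go left to 21.
        Visit 21.
        At 21: go left to 6.
          6 is a leaf — visit 6.
        At 21: go right to 16.
          Visit 16.
          At 16: go left to 22.
            Visit 22.
            At 22: no left child.
            At 22: go right to 32.
              32 is a leaf — visit 32.
          At 16: no right child.
      At 1: no right child.
  At 11: go right to 7.
    Visit 7.
    At 7: go left to 29.
      29 is a leaf — visit 29.
    At 7: no right child.
At 15: go right to 30.
  30 is a leaf — visit 30.
Full pre-order sequence: 15, 11, 26, 1, 21, 6, 16, 22, 32, 7, 29, 30.

2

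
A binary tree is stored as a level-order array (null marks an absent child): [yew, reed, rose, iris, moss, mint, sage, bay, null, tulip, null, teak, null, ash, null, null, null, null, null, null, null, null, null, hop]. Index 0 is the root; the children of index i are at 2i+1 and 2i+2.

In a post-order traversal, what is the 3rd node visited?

tulip

Post-order visits the left subtree, then the right subtree, then the node.
At yew: go left to reed.
  At reed: go left to iris.
    At iris: go left to bay.
      bay is a leaf — visit bay.
    At iris: no right child.
    Visit iris.
  At reed: go right to moss.
    At moss: go left to tulip.
      tulip is a leaf — visit tulip.
    At moss: no right child.
    Visit moss.
  Visit reed.
At yew: go right to rose.
  At rose: go left to mint.
    At mint: go left to teak.
      At teak: go left to hop.
        hop is a leaf — visit hop.
      At teak: no right child.
      Visit teak.
    At mint: no right child.
    Visit mint.
  At rose: go right to sage.
    At sage: go left to ash.
      ash is a leaf — visit ash.
    At sage: no right child.
    Visit sage.
  Visit rose.
Visit yew.
Full post-order sequence: bay, iris, tulip, moss, reed, hop, teak, mint, ash, sage, rose, yew.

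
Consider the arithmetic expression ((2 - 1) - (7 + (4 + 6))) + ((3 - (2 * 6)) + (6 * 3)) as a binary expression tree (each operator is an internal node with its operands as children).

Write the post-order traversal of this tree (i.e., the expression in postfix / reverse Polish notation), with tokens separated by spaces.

2 1 - 7 4 6 + + - 3 2 6 * - 6 3 * + +

Post-order on an expression tree gives postfix notation: for each operator, emit left operand, right operand, then the operator.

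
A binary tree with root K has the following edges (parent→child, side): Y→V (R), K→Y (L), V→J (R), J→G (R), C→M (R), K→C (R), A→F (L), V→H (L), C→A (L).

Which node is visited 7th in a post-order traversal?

A

Post-order visits the left subtree, then the right subtree, then the node.
At K: go left to Y.
  At Y: no left child.
  At Y: go right to V.
    At V: go left to H.
      H is a leaf — visit H.
    At V: go right to J.
      At J: no left child.
      At J: go right to G.
        G is a leaf — visit G.
      Visit J.
    Visit V.
  Visit Y.
At K: go right to C.
  At C: go left to A.
    At A: go left to F.
      F is a leaf — visit F.
    At A: no right child.
    Visit A.
  At C: go right to M.
    M is a leaf — visit M.
  Visit C.
Visit K.
Full post-order sequence: H, G, J, V, Y, F, A, M, C, K.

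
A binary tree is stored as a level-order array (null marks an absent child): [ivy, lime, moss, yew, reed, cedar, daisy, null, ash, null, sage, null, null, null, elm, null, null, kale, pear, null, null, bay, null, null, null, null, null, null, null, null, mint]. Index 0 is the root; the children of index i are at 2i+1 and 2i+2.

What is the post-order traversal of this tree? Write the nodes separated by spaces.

kale pear ash yew bay sage reed lime cedar mint elm daisy moss ivy

Post-order visits the left subtree, then the right subtree, then the node.
At ivy: go left to lime.
  At lime: go left to yew.
    At yew: no left child.
    At yew: go right to ash.
      At ash: go left to kale.
        kale is a leaf — visit kale.
      At ash: go right to pear.
        pear is a leaf — visit pear.
      Visit ash.
    Visit yew.
  At lime: go right to reed.
    At reed: no left child.
    At reed: go right to sage.
      At sage: go left to bay.
        bay is a leaf — visit bay.
      At sage: no right child.
      Visit sage.
    Visit reed.
  Visit lime.
At ivy: go right to moss.
  At moss: go left to cedar.
    cedar is a leaf — visit cedar.
  At moss: go right to daisy.
    At daisy: no left child.
    At daisy: go right to elm.
      At elm: no left child.
      At elm: go right to mint.
        mint is a leaf — visit mint.
      Visit elm.
    Visit daisy.
  Visit moss.
Visit ivy.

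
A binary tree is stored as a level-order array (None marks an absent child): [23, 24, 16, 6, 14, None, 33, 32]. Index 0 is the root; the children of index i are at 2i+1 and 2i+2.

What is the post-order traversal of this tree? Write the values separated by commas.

Post-order visits the left subtree, then the right subtree, then the node.
At 23: go left to 24.
  At 24: go left to 6.
    At 6: go left to 32.
      32 is a leaf — visit 32.
    At 6: no right child.
    Visit 6.
  At 24: go right to 14.
    14 is a leaf — visit 14.
  Visit 24.
At 23: go right to 16.
  At 16: no left child.
  At 16: go right to 33.
    33 is a leaf — visit 33.
  Visit 16.
Visit 23.

32, 6, 14, 24, 33, 16, 23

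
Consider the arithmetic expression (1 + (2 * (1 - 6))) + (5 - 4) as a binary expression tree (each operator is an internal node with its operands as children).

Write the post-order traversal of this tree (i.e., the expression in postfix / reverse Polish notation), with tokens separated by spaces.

Post-order on an expression tree gives postfix notation: for each operator, emit left operand, right operand, then the operator.

1 2 1 6 - * + 5 4 - +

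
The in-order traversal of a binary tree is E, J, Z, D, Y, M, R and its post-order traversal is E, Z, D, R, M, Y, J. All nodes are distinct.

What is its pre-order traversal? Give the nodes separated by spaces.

The last element of post-order is the root; it splits in-order into left and right subtrees.
Root J: left subtree has 1 node {E}, right has 5 {Z, D, Y, M, R}.
  Root Y: left subtree has 2 nodes {Z, D}, right has 2 {M, R}.
    Root D: left subtree has 1 node {Z}, right has 0 { }.
    Root M: left subtree has 0 nodes { }, right has 1 {R}.

J E Y D Z M R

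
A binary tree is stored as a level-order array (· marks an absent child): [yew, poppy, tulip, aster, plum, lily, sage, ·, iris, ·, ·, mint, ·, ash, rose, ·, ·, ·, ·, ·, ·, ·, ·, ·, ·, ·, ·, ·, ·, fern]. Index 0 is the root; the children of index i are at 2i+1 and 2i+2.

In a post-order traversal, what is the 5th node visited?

mint

Post-order visits the left subtree, then the right subtree, then the node.
At yew: go left to poppy.
  At poppy: go left to aster.
    At aster: no left child.
    At aster: go right to iris.
      iris is a leaf — visit iris.
    Visit aster.
  At poppy: go right to plum.
    plum is a leaf — visit plum.
  Visit poppy.
At yew: go right to tulip.
  At tulip: go left to lily.
    At lily: go left to mint.
      mint is a leaf — visit mint.
    At lily: no right child.
    Visit lily.
  At tulip: go right to sage.
    At sage: go left to ash.
      ash is a leaf — visit ash.
    At sage: go right to rose.
      At rose: go left to fern.
        fern is a leaf — visit fern.
      At rose: no right child.
      Visit rose.
    Visit sage.
  Visit tulip.
Visit yew.
Full post-order sequence: iris, aster, plum, poppy, mint, lily, ash, fern, rose, sage, tulip, yew.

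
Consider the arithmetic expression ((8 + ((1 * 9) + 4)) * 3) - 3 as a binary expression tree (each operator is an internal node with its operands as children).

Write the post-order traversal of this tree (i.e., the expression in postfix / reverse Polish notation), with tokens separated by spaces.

Post-order on an expression tree gives postfix notation: for each operator, emit left operand, right operand, then the operator.

8 1 9 * 4 + + 3 * 3 -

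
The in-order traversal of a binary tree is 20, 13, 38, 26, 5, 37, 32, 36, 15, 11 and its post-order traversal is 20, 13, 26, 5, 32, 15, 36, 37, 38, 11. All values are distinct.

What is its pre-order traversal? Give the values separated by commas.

11, 38, 13, 20, 37, 5, 26, 36, 32, 15

The last element of post-order is the root; it splits in-order into left and right subtrees.
Root 11: left subtree has 9 nodes {20, 13, 38, 26, 5, 37, 32, 36, 15}, right has 0 { }.
  Root 38: left subtree has 2 nodes {20, 13}, right has 6 {26, 5, 37, 32, 36, 15}.
    Root 13: left subtree has 1 node {20}, right has 0 { }.
    Root 37: left subtree has 2 nodes {26, 5}, right has 3 {32, 36, 15}.
      Root 5: left subtree has 1 node {26}, right has 0 { }.
      Root 36: left subtree has 1 node {32}, right has 1 {15}.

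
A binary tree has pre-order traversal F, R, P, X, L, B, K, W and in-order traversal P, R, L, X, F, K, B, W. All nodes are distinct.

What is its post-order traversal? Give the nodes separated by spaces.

The first element of pre-order is the root; it splits in-order into left and right subtrees.
Root F: left subtree has 4 nodes {P, R, L, X}, right has 3 {K, B, W}.
  Root R: left subtree has 1 node {P}, right has 2 {L, X}.
    Root X: left subtree has 1 node {L}, right has 0 { }.
  Root B: left subtree has 1 node {K}, right has 1 {W}.

P L X R K W B F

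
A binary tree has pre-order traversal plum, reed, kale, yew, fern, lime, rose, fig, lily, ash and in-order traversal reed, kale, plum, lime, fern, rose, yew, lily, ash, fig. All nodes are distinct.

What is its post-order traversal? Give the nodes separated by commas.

The first element of pre-order is the root; it splits in-order into left and right subtrees.
Root plum: left subtree has 2 nodes {reed, kale}, right has 7 {lime, fern, rose, yew, lily, ash, fig}.
  Root reed: left subtree has 0 nodes { }, right has 1 {kale}.
  Root yew: left subtree has 3 nodes {lime, fern, rose}, right has 3 {lily, ash, fig}.
    Root fern: left subtree has 1 node {lime}, right has 1 {rose}.
    Root fig: left subtree has 2 nodes {lily, ash}, right has 0 { }.
      Root lily: left subtree has 0 nodes { }, right has 1 {ash}.

kale, reed, lime, rose, fern, ash, lily, fig, yew, plum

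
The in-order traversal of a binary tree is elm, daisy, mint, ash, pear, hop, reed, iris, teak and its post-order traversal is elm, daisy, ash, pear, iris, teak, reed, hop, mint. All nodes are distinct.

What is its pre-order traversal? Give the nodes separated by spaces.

mint daisy elm hop pear ash reed teak iris

The last element of post-order is the root; it splits in-order into left and right subtrees.
Root mint: left subtree has 2 nodes {elm, daisy}, right has 6 {ash, pear, hop, reed, iris, teak}.
  Root daisy: left subtree has 1 node {elm}, right has 0 { }.
  Root hop: left subtree has 2 nodes {ash, pear}, right has 3 {reed, iris, teak}.
    Root pear: left subtree has 1 node {ash}, right has 0 { }.
    Root reed: left subtree has 0 nodes { }, right has 2 {iris, teak}.
      Root teak: left subtree has 1 node {iris}, right has 0 { }.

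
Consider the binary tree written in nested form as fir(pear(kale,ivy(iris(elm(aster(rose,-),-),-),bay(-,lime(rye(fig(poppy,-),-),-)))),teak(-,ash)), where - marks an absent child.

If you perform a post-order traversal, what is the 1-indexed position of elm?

4

Post-order visits the left subtree, then the right subtree, then the node.
At fir: go left to pear.
  At pear: go left to kale.
    kale is a leaf — visit kale.
  At pear: go right to ivy.
    At ivy: go left to iris.
      At iris: go left to elm.
        At elm: go left to aster.
          At aster: go left to rose.
            rose is a leaf — visit rose.
          At aster: no right child.
          Visit aster.
        At elm: no right child.
        Visit elm.
      At iris: no right child.
      Visit iris.
    At ivy: go right to bay.
      At bay: no left child.
      At bay: go right to lime.
        At lime: go left to rye.
          At rye: go left to fig.
            At fig: go left to poppy.
              poppy is a leaf — visit poppy.
            At fig: no right child.
            Visit fig.
          At rye: no right child.
          Visit rye.
        At lime: no right child.
        Visit lime.
      Visit bay.
    Visit ivy.
  Visit pear.
At fir: go right to teak.
  At teak: no left child.
  At teak: go right to ash.
    ash is a leaf — visit ash.
  Visit teak.
Visit fir.
Full post-order sequence: kale, rose, aster, elm, iris, poppy, fig, rye, lime, bay, ivy, pear, ash, teak, fir.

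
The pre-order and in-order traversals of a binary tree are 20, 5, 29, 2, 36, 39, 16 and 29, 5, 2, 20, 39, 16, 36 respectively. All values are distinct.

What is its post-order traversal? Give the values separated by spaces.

The first element of pre-order is the root; it splits in-order into left and right subtrees.
Root 20: left subtree has 3 nodes {29, 5, 2}, right has 3 {39, 16, 36}.
  Root 5: left subtree has 1 node {29}, right has 1 {2}.
  Root 36: left subtree has 2 nodes {39, 16}, right has 0 { }.
    Root 39: left subtree has 0 nodes { }, right has 1 {16}.

29 2 5 16 39 36 20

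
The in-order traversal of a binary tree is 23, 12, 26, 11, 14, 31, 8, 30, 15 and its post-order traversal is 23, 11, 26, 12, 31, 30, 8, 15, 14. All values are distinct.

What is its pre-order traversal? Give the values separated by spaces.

The last element of post-order is the root; it splits in-order into left and right subtrees.
Root 14: left subtree has 4 nodes {23, 12, 26, 11}, right has 4 {31, 8, 30, 15}.
  Root 12: left subtree has 1 node {23}, right has 2 {26, 11}.
    Root 26: left subtree has 0 nodes { }, right has 1 {11}.
  Root 15: left subtree has 3 nodes {31, 8, 30}, right has 0 { }.
    Root 8: left subtree has 1 node {31}, right has 1 {30}.

14 12 23 26 11 15 8 31 30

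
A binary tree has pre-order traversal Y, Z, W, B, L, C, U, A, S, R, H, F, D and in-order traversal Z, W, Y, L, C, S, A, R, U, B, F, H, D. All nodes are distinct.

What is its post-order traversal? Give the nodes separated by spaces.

The first element of pre-order is the root; it splits in-order into left and right subtrees.
Root Y: left subtree has 2 nodes {Z, W}, right has 10 {L, C, S, A, R, U, B, F, H, D}.
  Root Z: left subtree has 0 nodes { }, right has 1 {W}.
  Root B: left subtree has 6 nodes {L, C, S, A, R, U}, right has 3 {F, H, D}.
    Root L: left subtree has 0 nodes { }, right has 5 {C, S, A, R, U}.
      Root C: left subtree has 0 nodes { }, right has 4 {S, A, R, U}.
        Root U: left subtree has 3 nodes {S, A, R}, right has 0 { }.
          Root A: left subtree has 1 node {S}, right has 1 {R}.
    Root H: left subtree has 1 node {F}, right has 1 {D}.

W Z S R A U C L F D H B Y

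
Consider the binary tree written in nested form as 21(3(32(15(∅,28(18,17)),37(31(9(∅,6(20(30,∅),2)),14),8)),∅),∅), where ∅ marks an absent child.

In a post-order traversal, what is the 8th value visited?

Post-order visits the left subtree, then the right subtree, then the node.
At 21: go left to 3.
  At 3: go left to 32.
    At 32: go left to 15.
      At 15: no left child.
      At 15: go right to 28.
        At 28: go left to 18.
          18 is a leaf — visit 18.
        At 28: go right to 17.
          17 is a leaf — visit 17.
        Visit 28.
      Visit 15.
    At 32: go right to 37.
      At 37: go left to 31.
        At 31: go left to 9.
          At 9: no left child.
          At 9: go right to 6.
            At 6: go left to 20.
              At 20: go left to 30.
                30 is a leaf — visit 30.
              At 20: no right child.
              Visit 20.
            At 6: go right to 2.
              2 is a leaf — visit 2.
            Visit 6.
          Visit 9.
        At 31: go right to 14.
          14 is a leaf — visit 14.
        Visit 31.
      At 37: go right to 8.
        8 is a leaf — visit 8.
      Visit 37.
    Visit 32.
  At 3: no right child.
  Visit 3.
At 21: no right child.
Visit 21.
Full post-order sequence: 18, 17, 28, 15, 30, 20, 2, 6, 9, 14, 31, 8, 37, 32, 3, 21.

6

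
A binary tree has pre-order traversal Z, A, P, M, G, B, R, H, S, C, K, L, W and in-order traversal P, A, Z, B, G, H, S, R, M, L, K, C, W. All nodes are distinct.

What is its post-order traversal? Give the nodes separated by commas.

The first element of pre-order is the root; it splits in-order into left and right subtrees.
Root Z: left subtree has 2 nodes {P, A}, right has 10 {B, G, H, S, R, M, L, K, C, W}.
  Root A: left subtree has 1 node {P}, right has 0 { }.
  Root M: left subtree has 5 nodes {B, G, H, S, R}, right has 4 {L, K, C, W}.
    Root G: left subtree has 1 node {B}, right has 3 {H, S, R}.
      Root R: left subtree has 2 nodes {H, S}, right has 0 { }.
        Root H: left subtree has 0 nodes { }, right has 1 {S}.
    Root C: left subtree has 2 nodes {L, K}, right has 1 {W}.
      Root K: left subtree has 1 node {L}, right has 0 { }.

P, A, B, S, H, R, G, L, K, W, C, M, Z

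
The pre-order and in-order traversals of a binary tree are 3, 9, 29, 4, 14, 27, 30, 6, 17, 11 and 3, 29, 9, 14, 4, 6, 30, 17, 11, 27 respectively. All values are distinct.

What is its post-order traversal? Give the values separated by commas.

The first element of pre-order is the root; it splits in-order into left and right subtrees.
Root 3: left subtree has 0 nodes { }, right has 9 {29, 9, 14, 4, 6, 30, 17, 11, 27}.
  Root 9: left subtree has 1 node {29}, right has 7 {14, 4, 6, 30, 17, 11, 27}.
    Root 4: left subtree has 1 node {14}, right has 5 {6, 30, 17, 11, 27}.
      Root 27: left subtree has 4 nodes {6, 30, 17, 11}, right has 0 { }.
        Root 30: left subtree has 1 node {6}, right has 2 {17, 11}.
          Root 17: left subtree has 0 nodes { }, right has 1 {11}.

29, 14, 6, 11, 17, 30, 27, 4, 9, 3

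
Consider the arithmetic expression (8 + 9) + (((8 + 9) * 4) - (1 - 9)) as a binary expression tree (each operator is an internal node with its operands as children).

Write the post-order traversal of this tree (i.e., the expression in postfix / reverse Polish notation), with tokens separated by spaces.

8 9 + 8 9 + 4 * 1 9 - - +

Post-order on an expression tree gives postfix notation: for each operator, emit left operand, right operand, then the operator.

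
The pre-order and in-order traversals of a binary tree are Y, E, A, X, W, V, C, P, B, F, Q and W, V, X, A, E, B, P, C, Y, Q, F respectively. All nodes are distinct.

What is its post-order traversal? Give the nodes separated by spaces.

V W X A B P C E Q F Y

The first element of pre-order is the root; it splits in-order into left and right subtrees.
Root Y: left subtree has 8 nodes {W, V, X, A, E, B, P, C}, right has 2 {Q, F}.
  Root E: left subtree has 4 nodes {W, V, X, A}, right has 3 {B, P, C}.
    Root A: left subtree has 3 nodes {W, V, X}, right has 0 { }.
      Root X: left subtree has 2 nodes {W, V}, right has 0 { }.
        Root W: left subtree has 0 nodes { }, right has 1 {V}.
    Root C: left subtree has 2 nodes {B, P}, right has 0 { }.
      Root P: left subtree has 1 node {B}, right has 0 { }.
  Root F: left subtree has 1 node {Q}, right has 0 { }.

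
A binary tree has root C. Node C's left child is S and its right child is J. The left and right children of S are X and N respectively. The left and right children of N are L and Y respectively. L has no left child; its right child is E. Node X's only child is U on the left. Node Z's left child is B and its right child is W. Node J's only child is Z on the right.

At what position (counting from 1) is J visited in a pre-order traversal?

Pre-order visits the node, then its left subtree, then its right subtree.
Visit C.
At C: go left to S.
  Visit S.
  At S: go left to X.
    Visit X.
    At X: go left to U.
      U is a leaf — visit U.
    At X: no right child.
  At S: go right to N.
    Visit N.
    At N: go left to L.
      Visit L.
      At L: no left child.
      At L: go right to E.
        E is a leaf — visit E.
    At N: go right to Y.
      Y is a leaf — visit Y.
At C: go right to J.
  Visit J.
  At J: no left child.
  At J: go right to Z.
    Visit Z.
    At Z: go left to B.
      B is a leaf — visit B.
    At Z: go right to W.
      W is a leaf — visit W.
Full pre-order sequence: C, S, X, U, N, L, E, Y, J, Z, B, W.

9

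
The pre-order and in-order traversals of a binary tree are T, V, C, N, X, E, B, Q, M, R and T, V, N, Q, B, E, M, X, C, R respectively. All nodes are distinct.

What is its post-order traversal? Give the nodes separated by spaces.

Q B M E X N R C V T

The first element of pre-order is the root; it splits in-order into left and right subtrees.
Root T: left subtree has 0 nodes { }, right has 9 {V, N, Q, B, E, M, X, C, R}.
  Root V: left subtree has 0 nodes { }, right has 8 {N, Q, B, E, M, X, C, R}.
    Root C: left subtree has 6 nodes {N, Q, B, E, M, X}, right has 1 {R}.
      Root N: left subtree has 0 nodes { }, right has 5 {Q, B, E, M, X}.
        Root X: left subtree has 4 nodes {Q, B, E, M}, right has 0 { }.
          Root E: left subtree has 2 nodes {Q, B}, right has 1 {M}.
            Root B: left subtree has 1 node {Q}, right has 0 { }.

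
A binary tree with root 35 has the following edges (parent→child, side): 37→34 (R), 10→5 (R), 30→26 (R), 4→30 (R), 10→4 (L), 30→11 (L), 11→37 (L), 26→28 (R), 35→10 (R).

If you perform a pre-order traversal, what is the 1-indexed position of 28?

Pre-order visits the node, then its left subtree, then its right subtree.
Visit 35.
At 35: no left child.
At 35: go right to 10.
  Visit 10.
  At 10: go left to 4.
    Visit 4.
    At 4: no left child.
    At 4: go right to 30.
      Visit 30.
      At 30: go left to 11.
        Visit 11.
        At 11: go left to 37.
          Visit 37.
          At 37: no left child.
          At 37: go right to 34.
            34 is a leaf — visit 34.
        At 11: no right child.
      At 30: go right to 26.
        Visit 26.
        At 26: no left child.
        At 26: go right to 28.
          28 is a leaf — visit 28.
  At 10: go right to 5.
    5 is a leaf — visit 5.
Full pre-order sequence: 35, 10, 4, 30, 11, 37, 34, 26, 28, 5.

9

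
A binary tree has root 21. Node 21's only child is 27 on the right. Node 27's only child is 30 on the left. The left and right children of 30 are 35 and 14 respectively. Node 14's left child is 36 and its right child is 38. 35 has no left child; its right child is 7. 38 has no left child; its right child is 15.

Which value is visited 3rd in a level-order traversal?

Level-order visits nodes level by level from the root, left to right within each level.
Level 0: 21
Level 1: 27
Level 2: 30
Level 3: 35, 14
Level 4: 7, 36, 38
Level 5: 15
Full level-order sequence: 21, 27, 30, 35, 14, 7, 36, 38, 15.

30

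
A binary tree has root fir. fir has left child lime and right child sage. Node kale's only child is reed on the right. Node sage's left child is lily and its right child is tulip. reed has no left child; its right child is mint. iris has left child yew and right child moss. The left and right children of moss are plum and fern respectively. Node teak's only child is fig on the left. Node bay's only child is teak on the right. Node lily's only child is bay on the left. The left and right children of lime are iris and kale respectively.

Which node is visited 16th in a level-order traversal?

Level-order visits nodes level by level from the root, left to right within each level.
Level 0: fir
Level 1: lime, sage
Level 2: iris, kale, lily, tulip
Level 3: yew, moss, reed, bay
Level 4: plum, fern, mint, teak
Level 5: fig
Full level-order sequence: fir, lime, sage, iris, kale, lily, tulip, yew, moss, reed, bay, plum, fern, mint, teak, fig.

fig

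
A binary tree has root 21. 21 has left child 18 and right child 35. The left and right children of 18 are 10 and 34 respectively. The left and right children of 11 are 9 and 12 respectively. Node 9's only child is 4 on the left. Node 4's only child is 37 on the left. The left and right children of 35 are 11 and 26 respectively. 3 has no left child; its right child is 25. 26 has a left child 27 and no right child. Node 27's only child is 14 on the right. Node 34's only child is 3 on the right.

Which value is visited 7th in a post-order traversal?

Post-order visits the left subtree, then the right subtree, then the node.
At 21: go left to 18.
  At 18: go left to 10.
    10 is a leaf — visit 10.
  At 18: go right to 34.
    At 34: no left child.
    At 34: go right to 3.
      At 3: no left child.
      At 3: go right to 25.
        25 is a leaf — visit 25.
      Visit 3.
    Visit 34.
  Visit 18.
At 21: go right to 35.
  At 35: go left to 11.
    At 11: go left to 9.
      At 9: go left to 4.
        At 4: go left to 37.
          37 is a leaf — visit 37.
        At 4: no right child.
        Visit 4.
      At 9: no right child.
      Visit 9.
    At 11: go right to 12.
      12 is a leaf — visit 12.
    Visit 11.
  At 35: go right to 26.
    At 26: go left to 27.
      At 27: no left child.
      At 27: go right to 14.
        14 is a leaf — visit 14.
      Visit 27.
    At 26: no right child.
    Visit 26.
  Visit 35.
Visit 21.
Full post-order sequence: 10, 25, 3, 34, 18, 37, 4, 9, 12, 11, 14, 27, 26, 35, 21.

4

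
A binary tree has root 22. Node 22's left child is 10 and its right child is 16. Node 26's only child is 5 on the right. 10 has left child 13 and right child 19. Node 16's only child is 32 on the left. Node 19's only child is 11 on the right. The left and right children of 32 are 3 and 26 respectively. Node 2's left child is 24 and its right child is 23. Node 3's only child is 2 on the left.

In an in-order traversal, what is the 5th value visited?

22

In-order visits the left subtree, then the node, then the right subtree.
At 22: go left to 10.
  At 10: go left to 13.
    13 is a leaf — visit 13.
  Visit 10.
  At 10: go right to 19.
    At 19: no left child.
    Visit 19.
    At 19: go right to 11.
      11 is a leaf — visit 11.
Visit 22.
At 22: go right to 16.
  At 16: go left to 32.
    At 32: go left to 3.
      At 3: go left to 2.
        At 2: go left to 24.
          24 is a leaf — visit 24.
        Visit 2.
        At 2: go right to 23.
          23 is a leaf — visit 23.
      Visit 3.
      At 3: no right child.
    Visit 32.
    At 32: go right to 26.
      At 26: no left child.
      Visit 26.
      At 26: go right to 5.
        5 is a leaf — visit 5.
  Visit 16.
  At 16: no right child.
Full in-order sequence: 13, 10, 19, 11, 22, 24, 2, 23, 3, 32, 26, 5, 16.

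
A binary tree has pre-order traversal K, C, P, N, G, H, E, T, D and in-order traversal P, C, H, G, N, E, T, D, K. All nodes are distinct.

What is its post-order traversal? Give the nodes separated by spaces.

P H G D T E N C K

The first element of pre-order is the root; it splits in-order into left and right subtrees.
Root K: left subtree has 8 nodes {P, C, H, G, N, E, T, D}, right has 0 { }.
  Root C: left subtree has 1 node {P}, right has 6 {H, G, N, E, T, D}.
    Root N: left subtree has 2 nodes {H, G}, right has 3 {E, T, D}.
      Root G: left subtree has 1 node {H}, right has 0 { }.
      Root E: left subtree has 0 nodes { }, right has 2 {T, D}.
        Root T: left subtree has 0 nodes { }, right has 1 {D}.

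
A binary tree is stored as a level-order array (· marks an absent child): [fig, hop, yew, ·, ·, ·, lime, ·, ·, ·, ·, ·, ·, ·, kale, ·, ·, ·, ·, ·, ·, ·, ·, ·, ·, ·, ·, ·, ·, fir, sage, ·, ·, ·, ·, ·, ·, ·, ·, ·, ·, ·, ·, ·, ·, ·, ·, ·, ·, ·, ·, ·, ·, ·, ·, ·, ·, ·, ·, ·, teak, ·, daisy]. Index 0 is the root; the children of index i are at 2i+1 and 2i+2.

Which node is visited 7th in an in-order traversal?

kale

In-order visits the left subtree, then the node, then the right subtree.
At fig: go left to hop.
  hop is a leaf — visit hop.
Visit fig.
At fig: go right to yew.
  At yew: no left child.
  Visit yew.
  At yew: go right to lime.
    At lime: no left child.
    Visit lime.
    At lime: go right to kale.
      At kale: go left to fir.
        At fir: no left child.
        Visit fir.
        At fir: go right to teak.
          teak is a leaf — visit teak.
      Visit kale.
      At kale: go right to sage.
        At sage: no left child.
        Visit sage.
        At sage: go right to daisy.
          daisy is a leaf — visit daisy.
Full in-order sequence: hop, fig, yew, lime, fir, teak, kale, sage, daisy.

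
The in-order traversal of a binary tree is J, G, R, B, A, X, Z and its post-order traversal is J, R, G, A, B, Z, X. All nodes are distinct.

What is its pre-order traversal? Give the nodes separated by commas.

X, B, G, J, R, A, Z

The last element of post-order is the root; it splits in-order into left and right subtrees.
Root X: left subtree has 5 nodes {J, G, R, B, A}, right has 1 {Z}.
  Root B: left subtree has 3 nodes {J, G, R}, right has 1 {A}.
    Root G: left subtree has 1 node {J}, right has 1 {R}.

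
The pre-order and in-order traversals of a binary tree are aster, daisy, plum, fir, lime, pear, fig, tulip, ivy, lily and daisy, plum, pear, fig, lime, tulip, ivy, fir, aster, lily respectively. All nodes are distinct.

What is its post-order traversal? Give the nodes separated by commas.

fig, pear, ivy, tulip, lime, fir, plum, daisy, lily, aster

The first element of pre-order is the root; it splits in-order into left and right subtrees.
Root aster: left subtree has 8 nodes {daisy, plum, pear, fig, lime, tulip, ivy, fir}, right has 1 {lily}.
  Root daisy: left subtree has 0 nodes { }, right has 7 {plum, pear, fig, lime, tulip, ivy, fir}.
    Root plum: left subtree has 0 nodes { }, right has 6 {pear, fig, lime, tulip, ivy, fir}.
      Root fir: left subtree has 5 nodes {pear, fig, lime, tulip, ivy}, right has 0 { }.
        Root lime: left subtree has 2 nodes {pear, fig}, right has 2 {tulip, ivy}.
          Root pear: left subtree has 0 nodes { }, right has 1 {fig}.
          Root tulip: left subtree has 0 nodes { }, right has 1 {ivy}.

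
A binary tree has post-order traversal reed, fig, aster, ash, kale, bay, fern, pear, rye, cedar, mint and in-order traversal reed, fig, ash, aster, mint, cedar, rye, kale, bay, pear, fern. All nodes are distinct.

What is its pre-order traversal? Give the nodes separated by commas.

The last element of post-order is the root; it splits in-order into left and right subtrees.
Root mint: left subtree has 4 nodes {reed, fig, ash, aster}, right has 6 {cedar, rye, kale, bay, pear, fern}.
  Root ash: left subtree has 2 nodes {reed, fig}, right has 1 {aster}.
    Root fig: left subtree has 1 node {reed}, right has 0 { }.
  Root cedar: left subtree has 0 nodes { }, right has 5 {rye, kale, bay, pear, fern}.
    Root rye: left subtree has 0 nodes { }, right has 4 {kale, bay, pear, fern}.
      Root pear: left subtree has 2 nodes {kale, bay}, right has 1 {fern}.
        Root bay: left subtree has 1 node {kale}, right has 0 { }.

mint, ash, fig, reed, aster, cedar, rye, pear, bay, kale, fern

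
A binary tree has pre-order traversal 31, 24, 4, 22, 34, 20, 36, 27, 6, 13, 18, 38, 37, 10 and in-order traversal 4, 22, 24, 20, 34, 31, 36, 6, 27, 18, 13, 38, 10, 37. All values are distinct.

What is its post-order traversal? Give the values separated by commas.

22, 4, 20, 34, 24, 6, 18, 10, 37, 38, 13, 27, 36, 31

The first element of pre-order is the root; it splits in-order into left and right subtrees.
Root 31: left subtree has 5 nodes {4, 22, 24, 20, 34}, right has 8 {36, 6, 27, 18, 13, 38, 10, 37}.
  Root 24: left subtree has 2 nodes {4, 22}, right has 2 {20, 34}.
    Root 4: left subtree has 0 nodes { }, right has 1 {22}.
    Root 34: left subtree has 1 node {20}, right has 0 { }.
  Root 36: left subtree has 0 nodes { }, right has 7 {6, 27, 18, 13, 38, 10, 37}.
    Root 27: left subtree has 1 node {6}, right has 5 {18, 13, 38, 10, 37}.
      Root 13: left subtree has 1 node {18}, right has 3 {38, 10, 37}.
        Root 38: left subtree has 0 nodes { }, right has 2 {10, 37}.
          Root 37: left subtree has 1 node {10}, right has 0 { }.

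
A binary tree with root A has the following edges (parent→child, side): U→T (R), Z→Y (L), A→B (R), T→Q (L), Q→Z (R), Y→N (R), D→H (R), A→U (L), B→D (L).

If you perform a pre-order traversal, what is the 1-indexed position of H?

Pre-order visits the node, then its left subtree, then its right subtree.
Visit A.
At A: go left to U.
  Visit U.
  At U: no left child.
  At U: go right to T.
    Visit T.
    At T: go left to Q.
      Visit Q.
      At Q: no left child.
      At Q: go right to Z.
        Visit Z.
        At Z: go left to Y.
          Visit Y.
          At Y: no left child.
          At Y: go right to N.
            N is a leaf — visit N.
        At Z: no right child.
    At T: no right child.
At A: go right to B.
  Visit B.
  At B: go left to D.
    Visit D.
    At D: no left child.
    At D: go right to H.
      H is a leaf — visit H.
  At B: no right child.
Full pre-order sequence: A, U, T, Q, Z, Y, N, B, D, H.

10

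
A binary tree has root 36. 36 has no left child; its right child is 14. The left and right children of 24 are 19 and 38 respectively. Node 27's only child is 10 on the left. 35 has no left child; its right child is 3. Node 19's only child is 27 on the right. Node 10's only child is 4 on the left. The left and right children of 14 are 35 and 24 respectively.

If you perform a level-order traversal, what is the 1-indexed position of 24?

4

Level-order visits nodes level by level from the root, left to right within each level.
Level 0: 36
Level 1: 14
Level 2: 35, 24
Level 3: 3, 19, 38
Level 4: 27
Level 5: 10
Level 6: 4
Full level-order sequence: 36, 14, 35, 24, 3, 19, 38, 27, 10, 4.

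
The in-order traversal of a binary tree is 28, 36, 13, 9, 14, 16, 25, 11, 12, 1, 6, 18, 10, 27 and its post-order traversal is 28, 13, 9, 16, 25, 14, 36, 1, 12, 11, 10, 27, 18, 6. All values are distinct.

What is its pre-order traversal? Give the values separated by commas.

The last element of post-order is the root; it splits in-order into left and right subtrees.
Root 6: left subtree has 10 nodes {28, 36, 13, 9, 14, 16, 25, 11, 12, 1}, right has 3 {18, 10, 27}.
  Root 11: left subtree has 7 nodes {28, 36, 13, 9, 14, 16, 25}, right has 2 {12, 1}.
    Root 36: left subtree has 1 node {28}, right has 5 {13, 9, 14, 16, 25}.
      Root 14: left subtree has 2 nodes {13, 9}, right has 2 {16, 25}.
        Root 9: left subtree has 1 node {13}, right has 0 { }.
        Root 25: left subtree has 1 node {16}, right has 0 { }.
    Root 12: left subtree has 0 nodes { }, right has 1 {1}.
  Root 18: left subtree has 0 nodes { }, right has 2 {10, 27}.
    Root 27: left subtree has 1 node {10}, right has 0 { }.

6, 11, 36, 28, 14, 9, 13, 25, 16, 12, 1, 18, 27, 10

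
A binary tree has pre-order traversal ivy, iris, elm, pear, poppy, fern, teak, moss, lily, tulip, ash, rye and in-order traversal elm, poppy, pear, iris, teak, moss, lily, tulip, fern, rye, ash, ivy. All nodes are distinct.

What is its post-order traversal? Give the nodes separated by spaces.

poppy pear elm tulip lily moss teak rye ash fern iris ivy

The first element of pre-order is the root; it splits in-order into left and right subtrees.
Root ivy: left subtree has 11 nodes {elm, poppy, pear, iris, teak, moss, lily, tulip, fern, rye, ash}, right has 0 { }.
  Root iris: left subtree has 3 nodes {elm, poppy, pear}, right has 7 {teak, moss, lily, tulip, fern, rye, ash}.
    Root elm: left subtree has 0 nodes { }, right has 2 {poppy, pear}.
      Root pear: left subtree has 1 node {poppy}, right has 0 { }.
    Root fern: left subtree has 4 nodes {teak, moss, lily, tulip}, right has 2 {rye, ash}.
      Root teak: left subtree has 0 nodes { }, right has 3 {moss, lily, tulip}.
        Root moss: left subtree has 0 nodes { }, right has 2 {lily, tulip}.
          Root lily: left subtree has 0 nodes { }, right has 1 {tulip}.
      Root ash: left subtree has 1 node {rye}, right has 0 { }.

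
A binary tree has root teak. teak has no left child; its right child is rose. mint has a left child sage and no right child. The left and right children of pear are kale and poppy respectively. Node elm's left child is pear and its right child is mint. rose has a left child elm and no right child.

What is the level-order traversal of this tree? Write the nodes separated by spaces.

teak rose elm pear mint kale poppy sage

Level-order visits nodes level by level from the root, left to right within each level.
Level 0: teak
Level 1: rose
Level 2: elm
Level 3: pear, mint
Level 4: kale, poppy, sage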